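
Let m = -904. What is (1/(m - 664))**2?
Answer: 1/2458624 ≈ 4.0673e-7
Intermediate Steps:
(1/(m - 664))**2 = (1/(-904 - 664))**2 = (1/(-1568))**2 = (-1/1568)**2 = 1/2458624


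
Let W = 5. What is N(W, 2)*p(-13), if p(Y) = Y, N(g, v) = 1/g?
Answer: -13/5 ≈ -2.6000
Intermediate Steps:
N(W, 2)*p(-13) = -13/5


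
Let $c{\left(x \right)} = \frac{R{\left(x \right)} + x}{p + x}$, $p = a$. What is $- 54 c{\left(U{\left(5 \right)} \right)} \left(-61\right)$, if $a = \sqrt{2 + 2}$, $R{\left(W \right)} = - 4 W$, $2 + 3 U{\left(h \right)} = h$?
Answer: $-3294$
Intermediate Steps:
$U{\left(h \right)} = - \frac{2}{3} + \frac{h}{3}$
$a = 2$ ($a = \sqrt{4} = 2$)
$p = 2$
$c{\left(x \right)} = - \frac{3 x}{2 + x}$ ($c{\left(x \right)} = \frac{- 4 x + x}{2 + x} = \frac{\left(-3\right) x}{2 + x} = - \frac{3 x}{2 + x}$)
$- 54 c{\left(U{\left(5 \right)} \right)} \left(-61\right) = - 54 \left(- \frac{3 \left(- \frac{2}{3} + \frac{1}{3} \cdot 5\right)}{2 + \left(- \frac{2}{3} + \frac{1}{3} \cdot 5\right)}\right) \left(-61\right) = - 54 \left(- \frac{3 \left(- \frac{2}{3} + \frac{5}{3}\right)}{2 + \left(- \frac{2}{3} + \frac{5}{3}\right)}\right) \left(-61\right) = - 54 \left(\left(-3\right) 1 \frac{1}{2 + 1}\right) \left(-61\right) = - 54 \left(\left(-3\right) 1 \cdot \frac{1}{3}\right) \left(-61\right) = \left(-54\right) \left(-1\right) \left(-61\right) = 54 \left(-61\right) = -3294$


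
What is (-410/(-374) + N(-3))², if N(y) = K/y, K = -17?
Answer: 14394436/314721 ≈ 45.737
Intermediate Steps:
N(y) = -17/y
(-410/(-374) + N(-3))² = (-410/(-374) - 17/(-3))² = (-410*(-1/374) - 17*(-⅓))² = (205/187 + 17/3)² = (3794/561)² = 14394436/314721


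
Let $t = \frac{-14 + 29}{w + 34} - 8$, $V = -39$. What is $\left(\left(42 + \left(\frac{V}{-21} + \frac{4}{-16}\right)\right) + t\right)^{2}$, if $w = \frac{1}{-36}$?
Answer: $\frac{1523869271401}{1172651536} \approx 1299.5$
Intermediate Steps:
$w = - \frac{1}{36} \approx -0.027778$
$t = - \frac{9244}{1223}$ ($t = \frac{-14 + 29}{- \frac{1}{36} + 34} - 8 = \frac{15}{\frac{1223}{36}} - 8 = 15 \cdot \frac{36}{1223} - 8 = \frac{540}{1223} - 8 = - \frac{9244}{1223} \approx -7.5585$)
$\left(\left(42 + \left(\frac{V}{-21} + \frac{4}{-16}\right)\right) + t\right)^{2} = \left(\left(42 + \left(- \frac{39}{-21} + \frac{4}{-16}\right)\right) - \frac{9244}{1223}\right)^{2} = \left(\left(42 + \left(\left(-39\right) \left(- \frac{1}{21}\right) + 4 \left(- \frac{1}{16}\right)\right)\right) - \frac{9244}{1223}\right)^{2} = \left(\left(42 + \left(\frac{13}{7} - \frac{1}{4}\right)\right) - \frac{9244}{1223}\right)^{2} = \left(\left(42 + \frac{45}{28}\right) - \frac{9244}{1223}\right)^{2} = \left(\frac{1221}{28} - \frac{9244}{1223}\right)^{2} = \left(\frac{1234451}{34244}\right)^{2} = \frac{1523869271401}{1172651536}$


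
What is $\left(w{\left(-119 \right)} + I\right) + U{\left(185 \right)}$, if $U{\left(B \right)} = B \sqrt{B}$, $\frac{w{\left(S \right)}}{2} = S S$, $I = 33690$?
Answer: $62012 + 185 \sqrt{185} \approx 64528.0$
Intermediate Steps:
$w{\left(S \right)} = 2 S^{2}$ ($w{\left(S \right)} = 2 S S = 2 S^{2}$)
$U{\left(B \right)} = B^{\frac{3}{2}}$
$\left(w{\left(-119 \right)} + I\right) + U{\left(185 \right)} = \left(2 \left(-119\right)^{2} + 33690\right) + 185^{\frac{3}{2}} = \left(2 \cdot 14161 + 33690\right) + 185 \sqrt{185} = \left(28322 + 33690\right) + 185 \sqrt{185} = 62012 + 185 \sqrt{185}$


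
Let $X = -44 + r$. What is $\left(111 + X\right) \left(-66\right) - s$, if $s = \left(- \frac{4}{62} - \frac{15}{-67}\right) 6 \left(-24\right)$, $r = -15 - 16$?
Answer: $- \frac{4887288}{2077} \approx -2353.1$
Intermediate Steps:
$r = -31$ ($r = -15 - 16 = -31$)
$X = -75$ ($X = -44 - 31 = -75$)
$s = - \frac{47664}{2077}$ ($s = \left(\left(-4\right) \frac{1}{62} - - \frac{15}{67}\right) \left(-144\right) = \left(- \frac{2}{31} + \frac{15}{67}\right) \left(-144\right) = \frac{331}{2077} \left(-144\right) = - \frac{47664}{2077} \approx -22.948$)
$\left(111 + X\right) \left(-66\right) - s = \left(111 - 75\right) \left(-66\right) - - \frac{47664}{2077} = 36 \left(-66\right) + \frac{47664}{2077} = -2376 + \frac{47664}{2077} = - \frac{4887288}{2077}$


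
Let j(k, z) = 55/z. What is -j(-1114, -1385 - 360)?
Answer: 11/349 ≈ 0.031519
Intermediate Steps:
-j(-1114, -1385 - 360) = -55/(-1385 - 360) = -55/(-1745) = -55*(-1)/1745 = -1*(-11/349) = 11/349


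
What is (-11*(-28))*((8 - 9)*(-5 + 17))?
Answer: -3696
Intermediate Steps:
(-11*(-28))*((8 - 9)*(-5 + 17)) = 308*(-1*12) = 308*(-12) = -3696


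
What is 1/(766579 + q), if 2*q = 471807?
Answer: 2/2004965 ≈ 9.9752e-7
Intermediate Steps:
q = 471807/2 (q = (1/2)*471807 = 471807/2 ≈ 2.3590e+5)
1/(766579 + q) = 1/(766579 + 471807/2) = 1/(2004965/2) = 2/2004965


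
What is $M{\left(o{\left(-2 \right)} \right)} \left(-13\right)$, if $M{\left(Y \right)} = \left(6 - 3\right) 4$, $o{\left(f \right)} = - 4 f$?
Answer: $-156$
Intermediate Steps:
$M{\left(Y \right)} = 12$ ($M{\left(Y \right)} = 3 \cdot 4 = 12$)
$M{\left(o{\left(-2 \right)} \right)} \left(-13\right) = 12 \left(-13\right) = -156$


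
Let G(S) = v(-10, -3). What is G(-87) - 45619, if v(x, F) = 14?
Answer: -45605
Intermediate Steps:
G(S) = 14
G(-87) - 45619 = 14 - 45619 = -45605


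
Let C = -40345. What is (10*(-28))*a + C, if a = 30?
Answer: -48745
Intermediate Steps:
(10*(-28))*a + C = (10*(-28))*30 - 40345 = -280*30 - 40345 = -8400 - 40345 = -48745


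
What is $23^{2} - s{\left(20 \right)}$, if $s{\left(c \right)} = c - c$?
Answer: $529$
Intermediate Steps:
$s{\left(c \right)} = 0$
$23^{2} - s{\left(20 \right)} = 23^{2} - 0 = 529 + 0 = 529$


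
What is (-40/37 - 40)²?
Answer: 2310400/1369 ≈ 1687.7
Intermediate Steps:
(-40/37 - 40)² = (-1520/37)² = 2310400/1369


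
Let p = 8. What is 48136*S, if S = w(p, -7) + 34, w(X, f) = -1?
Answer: 1588488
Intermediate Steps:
S = 33 (S = -1 + 34 = 33)
48136*S = 48136*33 = 1588488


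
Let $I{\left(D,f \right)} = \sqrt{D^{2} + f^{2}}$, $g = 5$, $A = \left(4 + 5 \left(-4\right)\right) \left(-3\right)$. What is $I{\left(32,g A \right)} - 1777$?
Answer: $-1777 + 16 \sqrt{229} \approx -1534.9$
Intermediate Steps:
$A = 48$ ($A = \left(4 - 20\right) \left(-3\right) = \left(-16\right) \left(-3\right) = 48$)
$I{\left(32,g A \right)} - 1777 = \sqrt{32^{2} + \left(5 \cdot 48\right)^{2}} - 1777 = \sqrt{1024 + 240^{2}} - 1777 = \sqrt{1024 + 57600} - 1777 = \sqrt{58624} - 1777 = 16 \sqrt{229} - 1777 = -1777 + 16 \sqrt{229}$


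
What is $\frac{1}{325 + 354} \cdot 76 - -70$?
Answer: $\frac{47606}{679} \approx 70.112$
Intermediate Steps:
$\frac{1}{325 + 354} \cdot 76 - -70 = \frac{1}{679} \cdot 76 + 70 = \frac{76}{679} + 70 = \frac{47606}{679}$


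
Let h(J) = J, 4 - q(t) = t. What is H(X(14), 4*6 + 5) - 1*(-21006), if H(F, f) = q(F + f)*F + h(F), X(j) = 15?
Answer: 20421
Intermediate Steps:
q(t) = 4 - t
H(F, f) = F + F*(4 - F - f) (H(F, f) = (4 - (F + f))*F + F = (4 + (-F - f))*F + F = (4 - F - f)*F + F = F*(4 - F - f) + F = F + F*(4 - F - f))
H(X(14), 4*6 + 5) - 1*(-21006) = 15*(5 - 1*15 - (4*6 + 5)) - 1*(-21006) = 15*(5 - 15 - (24 + 5)) + 21006 = 15*(5 - 15 - 1*29) + 21006 = 15*(5 - 15 - 29) + 21006 = 15*(-39) + 21006 = -585 + 21006 = 20421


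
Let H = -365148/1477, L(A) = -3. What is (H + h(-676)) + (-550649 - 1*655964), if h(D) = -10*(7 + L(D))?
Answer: -254655947/211 ≈ -1.2069e+6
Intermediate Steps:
H = -52164/211 (H = -365148/1477 = -828*63/211 = -52164/211 ≈ -247.22)
h(D) = -40 (h(D) = -10*(7 - 3) = -10*4 = -40)
(H + h(-676)) + (-550649 - 1*655964) = (-52164/211 - 40) + (-550649 - 1*655964) = -60604/211 + (-550649 - 655964) = -60604/211 - 1206613 = -254655947/211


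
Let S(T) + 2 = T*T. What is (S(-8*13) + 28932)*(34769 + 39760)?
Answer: 2962229634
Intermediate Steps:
S(T) = -2 + T**2 (S(T) = -2 + T*T = -2 + T**2)
(S(-8*13) + 28932)*(34769 + 39760) = ((-2 + (-8*13)**2) + 28932)*(34769 + 39760) = ((-2 + (-104)**2) + 28932)*74529 = ((-2 + 10816) + 28932)*74529 = (10814 + 28932)*74529 = 39746*74529 = 2962229634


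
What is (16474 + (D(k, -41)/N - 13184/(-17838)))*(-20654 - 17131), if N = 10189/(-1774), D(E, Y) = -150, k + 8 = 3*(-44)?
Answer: -18886538097830590/30291897 ≈ -6.2348e+8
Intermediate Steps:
k = -140 (k = -8 + 3*(-44) = -8 - 132 = -140)
N = -10189/1774 (N = 10189*(-1/1774) = -10189/1774 ≈ -5.7435)
(16474 + (D(k, -41)/N - 13184/(-17838)))*(-20654 - 17131) = (16474 + (-150/(-10189/1774) - 13184/(-17838)))*(-20654 - 17131) = (16474 + (-150*(-1774/10189) - 13184*(-1/17838)))*(-37785) = (16474 + (266100/10189 + 6592/8919))*(-37785) = (16474 + 2440511788/90875691)*(-37785) = (1499526645322/90875691)*(-37785) = -18886538097830590/30291897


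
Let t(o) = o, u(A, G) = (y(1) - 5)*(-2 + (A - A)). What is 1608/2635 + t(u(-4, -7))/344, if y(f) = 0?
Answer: 289751/453220 ≈ 0.63932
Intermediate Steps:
u(A, G) = 10 (u(A, G) = (0 - 5)*(-2 + (A - A)) = -5*(-2 + 0) = -5*(-2) = 10)
1608/2635 + t(u(-4, -7))/344 = 1608/2635 + 10/344 = 1608*(1/2635) + 10*(1/344) = 1608/2635 + 5/172 = 289751/453220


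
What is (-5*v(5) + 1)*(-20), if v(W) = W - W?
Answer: -20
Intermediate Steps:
v(W) = 0
(-5*v(5) + 1)*(-20) = (-5*0 + 1)*(-20) = (0 + 1)*(-20) = 1*(-20) = -20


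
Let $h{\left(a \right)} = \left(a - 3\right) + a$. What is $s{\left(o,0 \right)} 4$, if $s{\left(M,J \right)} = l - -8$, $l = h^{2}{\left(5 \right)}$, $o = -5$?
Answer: $228$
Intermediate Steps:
$h{\left(a \right)} = -3 + 2 a$ ($h{\left(a \right)} = \left(-3 + a\right) + a = -3 + 2 a$)
$l = 49$ ($l = \left(-3 + 2 \cdot 5\right)^{2} = \left(-3 + 10\right)^{2} = 7^{2} = 49$)
$s{\left(M,J \right)} = 57$ ($s{\left(M,J \right)} = 49 - -8 = 49 + 8 = 57$)
$s{\left(o,0 \right)} 4 = 57 \cdot 4 = 228$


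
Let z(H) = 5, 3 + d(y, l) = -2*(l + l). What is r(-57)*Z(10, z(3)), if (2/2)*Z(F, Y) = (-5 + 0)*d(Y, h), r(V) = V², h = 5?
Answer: 373635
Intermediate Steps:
d(y, l) = -3 - 4*l (d(y, l) = -3 - 2*(l + l) = -3 - 4*l)
Z(F, Y) = 115 (Z(F, Y) = (-5 + 0)*(-3 - 4*5) = -5*(-3 - 20) = -5*(-23) = 115)
r(-57)*Z(10, z(3)) = (-57)²*115 = 3249*115 = 373635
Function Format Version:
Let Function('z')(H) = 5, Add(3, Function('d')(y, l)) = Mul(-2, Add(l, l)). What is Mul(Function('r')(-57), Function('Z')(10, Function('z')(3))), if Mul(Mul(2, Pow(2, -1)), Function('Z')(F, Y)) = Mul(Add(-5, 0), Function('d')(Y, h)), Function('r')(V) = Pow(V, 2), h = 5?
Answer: 373635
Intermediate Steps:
Function('d')(y, l) = Add(-3, Mul(-4, l)) (Function('d')(y, l) = Add(-3, Mul(-2, Add(l, l))) = Add(-3, Mul(-2, Mul(2, l))) = Add(-3, Mul(-4, l)))
Function('Z')(F, Y) = 115 (Function('Z')(F, Y) = Mul(Add(-5, 0), Add(-3, Mul(-4, 5))) = Mul(-5, Add(-3, -20)) = Mul(-5, -23) = 115)
Mul(Function('r')(-57), Function('Z')(10, Function('z')(3))) = Mul(Pow(-57, 2), 115) = Mul(3249, 115) = 373635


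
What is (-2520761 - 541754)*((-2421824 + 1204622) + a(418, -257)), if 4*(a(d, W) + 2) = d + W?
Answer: 14910328967325/4 ≈ 3.7276e+12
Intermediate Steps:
a(d, W) = -2 + W/4 + d/4 (a(d, W) = -2 + (d + W)/4 = -2 + (W + d)/4 = -2 + (W/4 + d/4) = -2 + W/4 + d/4)
(-2520761 - 541754)*((-2421824 + 1204622) + a(418, -257)) = (-2520761 - 541754)*((-2421824 + 1204622) + (-2 + (1/4)*(-257) + (1/4)*418)) = -3062515*(-1217202 + (-2 - 257/4 + 209/2)) = -3062515*(-1217202 + 153/4) = -3062515*(-4868655/4) = 14910328967325/4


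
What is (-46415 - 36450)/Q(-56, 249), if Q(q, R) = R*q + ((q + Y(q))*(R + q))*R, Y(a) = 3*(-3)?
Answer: 82865/3137649 ≈ 0.026410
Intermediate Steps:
Y(a) = -9
Q(q, R) = R*q + R*(-9 + q)*(R + q) (Q(q, R) = R*q + ((q - 9)*(R + q))*R = R*q + ((-9 + q)*(R + q))*R = R*q + R*(-9 + q)*(R + q))
(-46415 - 36450)/Q(-56, 249) = (-46415 - 36450)/((249*((-56)² - 9*249 - 8*(-56) + 249*(-56)))) = -82865*1/(249*(3136 - 2241 + 448 - 13944)) = -82865/(249*(-12601)) = -82865/(-3137649) = -82865*(-1/3137649) = 82865/3137649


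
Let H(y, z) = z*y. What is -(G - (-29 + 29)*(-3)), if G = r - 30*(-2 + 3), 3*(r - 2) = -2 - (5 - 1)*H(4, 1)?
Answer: 34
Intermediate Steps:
H(y, z) = y*z
r = -4 (r = 2 + (-2 - (5 - 1)*4*1)/3 = 2 + (-2 - 4*4)/3 = 2 + (-2 - 1*16)/3 = 2 + (-2 - 16)/3 = 2 + (⅓)*(-18) = 2 - 6 = -4)
G = -34 (G = -4 - 30*(-2 + 3) = -4 - 30*1 = -4 - 30 = -34)
-(G - (-29 + 29)*(-3)) = -(-34 - (-29 + 29)*(-3)) = -(-34 - 0*(-3)) = -(-34 - 1*0) = -(-34 + 0) = -1*(-34) = 34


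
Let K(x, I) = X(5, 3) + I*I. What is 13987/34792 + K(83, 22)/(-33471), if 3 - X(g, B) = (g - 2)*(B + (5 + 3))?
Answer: 452363309/1164523032 ≈ 0.38845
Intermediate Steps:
X(g, B) = 3 - (-2 + g)*(8 + B) (X(g, B) = 3 - (g - 2)*(B + (5 + 3)) = 3 - (-2 + g)*(B + 8) = 3 - (-2 + g)*(8 + B))
K(x, I) = -30 + I² (K(x, I) = (19 - 8*5 + 2*3 - 1*3*5) + I*I = (19 - 40 + 6 - 15) + I² = -30 + I²)
13987/34792 + K(83, 22)/(-33471) = 13987/34792 + (-30 + 22²)/(-33471) = 13987*(1/34792) + (-30 + 484)*(-1/33471) = 13987/34792 + 454*(-1/33471) = 13987/34792 - 454/33471 = 452363309/1164523032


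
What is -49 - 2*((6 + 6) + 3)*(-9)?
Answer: 221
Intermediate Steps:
-49 - 2*((6 + 6) + 3)*(-9) = -49 - 2*(12 + 3)*(-9) = -49 - 2*15*(-9) = -49 - 30*(-9) = -49 + 270 = 221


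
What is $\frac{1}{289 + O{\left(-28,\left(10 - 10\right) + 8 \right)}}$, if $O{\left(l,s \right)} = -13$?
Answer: $\frac{1}{276} \approx 0.0036232$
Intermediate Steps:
$\frac{1}{289 + O{\left(-28,\left(10 - 10\right) + 8 \right)}} = \frac{1}{289 - 13} = \frac{1}{276}$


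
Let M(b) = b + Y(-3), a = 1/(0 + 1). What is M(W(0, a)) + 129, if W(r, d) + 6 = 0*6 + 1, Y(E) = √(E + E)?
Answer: 124 + I*√6 ≈ 124.0 + 2.4495*I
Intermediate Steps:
Y(E) = √2*√E (Y(E) = √(2*E) = √2*√E)
a = 1 (a = 1/1 = 1)
W(r, d) = -5 (W(r, d) = -6 + (0*6 + 1) = -6 + (0 + 1) = -6 + 1 = -5)
M(b) = b + I*√6 (M(b) = b + √2*√(-3) = b + √2*(I*√3) = b + I*√6)
M(W(0, a)) + 129 = (-5 + I*√6) + 129 = 124 + I*√6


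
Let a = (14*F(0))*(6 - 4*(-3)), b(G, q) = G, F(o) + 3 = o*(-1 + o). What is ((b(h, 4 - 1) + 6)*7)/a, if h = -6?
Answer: 0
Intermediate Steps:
F(o) = -3 + o*(-1 + o)
a = -756 (a = (14*(-3 + 0**2 - 1*0))*(6 - 4*(-3)) = (14*(-3 + 0 + 0))*(6 + 12) = (14*(-3))*18 = -42*18 = -756)
((b(h, 4 - 1) + 6)*7)/a = ((-6 + 6)*7)/(-756) = (0*7)*(-1/756) = 0*(-1/756) = 0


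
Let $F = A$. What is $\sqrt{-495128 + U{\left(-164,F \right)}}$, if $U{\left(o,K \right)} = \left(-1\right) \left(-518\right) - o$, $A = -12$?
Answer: $i \sqrt{494446} \approx 703.17 i$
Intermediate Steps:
$F = -12$
$U{\left(o,K \right)} = 518 - o$
$\sqrt{-495128 + U{\left(-164,F \right)}} = \sqrt{-495128 + \left(518 - -164\right)} = \sqrt{-495128 + \left(518 + 164\right)} = \sqrt{-495128 + 682} = \sqrt{-494446} = i \sqrt{494446}$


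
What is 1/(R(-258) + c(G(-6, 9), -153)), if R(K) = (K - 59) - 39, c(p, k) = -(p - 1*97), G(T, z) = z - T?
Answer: -1/274 ≈ -0.0036496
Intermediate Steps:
c(p, k) = 97 - p (c(p, k) = -(p - 97) = -(-97 + p) = 97 - p)
R(K) = -98 + K (R(K) = (-59 + K) - 39 = -98 + K)
1/(R(-258) + c(G(-6, 9), -153)) = 1/((-98 - 258) + (97 - (9 - 1*(-6)))) = 1/(-356 + (97 - (9 + 6))) = 1/(-356 + (97 - 1*15)) = 1/(-356 + (97 - 15)) = 1/(-356 + 82) = 1/(-274) = -1/274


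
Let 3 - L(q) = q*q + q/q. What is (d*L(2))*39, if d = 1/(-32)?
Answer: 39/16 ≈ 2.4375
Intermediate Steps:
d = -1/32 ≈ -0.031250
L(q) = 2 - q² (L(q) = 3 - (q*q + q/q) = 3 - (q² + 1) = 3 - (1 + q²) = 3 + (-1 - q²) = 2 - q²)
(d*L(2))*39 = -(2 - 1*2²)/32*39 = -(2 - 1*4)/32*39 = -(2 - 4)/32*39 = -1/32*(-2)*39 = (1/16)*39 = 39/16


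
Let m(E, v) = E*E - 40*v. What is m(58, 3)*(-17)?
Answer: -55148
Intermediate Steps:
m(E, v) = E² - 40*v
m(58, 3)*(-17) = (58² - 40*3)*(-17) = (3364 - 120)*(-17) = 3244*(-17) = -55148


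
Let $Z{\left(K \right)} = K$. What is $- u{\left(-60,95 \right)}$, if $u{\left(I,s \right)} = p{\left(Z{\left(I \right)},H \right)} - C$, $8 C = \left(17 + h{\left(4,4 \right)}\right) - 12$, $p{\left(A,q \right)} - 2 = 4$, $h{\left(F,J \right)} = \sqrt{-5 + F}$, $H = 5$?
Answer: $- \frac{43}{8} + \frac{i}{8} \approx -5.375 + 0.125 i$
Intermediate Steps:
$p{\left(A,q \right)} = 6$ ($p{\left(A,q \right)} = 2 + 4 = 6$)
$C = \frac{5}{8} + \frac{i}{8}$ ($C = \frac{\left(17 + \sqrt{-5 + 4}\right) - 12}{8} = \frac{\left(17 + \sqrt{-1}\right) - 12}{8} = \frac{\left(17 + i\right) - 12}{8} = \frac{5 + i}{8} = \frac{5}{8} + \frac{i}{8} \approx 0.625 + 0.125 i$)
$u{\left(I,s \right)} = \frac{43}{8} - \frac{i}{8}$ ($u{\left(I,s \right)} = 6 - \left(\frac{5}{8} + \frac{i}{8}\right) = \frac{43}{8} - \frac{i}{8}$)
$- u{\left(-60,95 \right)} = - (\frac{43}{8} - \frac{i}{8}) = - \frac{43}{8} + \frac{i}{8}$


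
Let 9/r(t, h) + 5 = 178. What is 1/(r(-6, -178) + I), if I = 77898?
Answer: 173/13476363 ≈ 1.2837e-5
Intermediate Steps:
r(t, h) = 9/173 (r(t, h) = 9/(-5 + 178) = 9/173)
1/(r(-6, -178) + I) = 1/(9/173 + 77898) = 1/(13476363/173) = 173/13476363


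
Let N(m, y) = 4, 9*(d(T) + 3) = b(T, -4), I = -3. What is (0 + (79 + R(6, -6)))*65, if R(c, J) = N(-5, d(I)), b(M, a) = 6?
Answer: 5395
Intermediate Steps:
d(T) = -7/3 (d(T) = -3 + (1/9)*6 = -3 + 2/3 = -7/3)
R(c, J) = 4
(0 + (79 + R(6, -6)))*65 = (0 + (79 + 4))*65 = (0 + 83)*65 = 83*65 = 5395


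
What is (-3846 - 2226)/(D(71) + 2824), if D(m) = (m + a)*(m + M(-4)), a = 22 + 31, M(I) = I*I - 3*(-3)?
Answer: -759/1841 ≈ -0.41228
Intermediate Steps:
M(I) = 9 + I**2 (M(I) = I**2 + 9 = 9 + I**2)
a = 53
D(m) = (25 + m)*(53 + m) (D(m) = (m + 53)*(m + (9 + (-4)**2)) = (53 + m)*(m + (9 + 16)) = (53 + m)*(m + 25) = (53 + m)*(25 + m) = (25 + m)*(53 + m))
(-3846 - 2226)/(D(71) + 2824) = (-3846 - 2226)/((1325 + 71**2 + 78*71) + 2824) = -6072/((1325 + 5041 + 5538) + 2824) = -6072/(11904 + 2824) = -6072/14728 = -6072*1/14728 = -759/1841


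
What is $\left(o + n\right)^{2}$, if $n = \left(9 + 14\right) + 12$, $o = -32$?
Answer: $9$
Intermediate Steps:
$n = 35$ ($n = 23 + 12 = 35$)
$\left(o + n\right)^{2} = \left(-32 + 35\right)^{2} = 3^{2} = 9$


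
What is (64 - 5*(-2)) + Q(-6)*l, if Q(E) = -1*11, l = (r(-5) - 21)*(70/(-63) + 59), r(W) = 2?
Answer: 109555/9 ≈ 12173.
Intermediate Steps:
l = -9899/9 (l = (2 - 21)*(70/(-63) + 59) = -19*(70*(-1/63) + 59) = -19*(-10/9 + 59) = -19*521/9 = -9899/9 ≈ -1099.9)
Q(E) = -11
(64 - 5*(-2)) + Q(-6)*l = (64 - 5*(-2)) - 11*(-9899/9) = (64 - 1*(-10)) + 108889/9 = (64 + 10) + 108889/9 = 74 + 108889/9 = 109555/9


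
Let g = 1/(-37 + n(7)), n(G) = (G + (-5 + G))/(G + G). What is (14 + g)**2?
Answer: 50580544/259081 ≈ 195.23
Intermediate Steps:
n(G) = (-5 + 2*G)/(2*G) (n(G) = (-5 + 2*G)/((2*G)) = (-5 + 2*G)*(1/(2*G)) = (-5 + 2*G)/(2*G))
g = -14/509 (g = 1/(-37 + (-5/2 + 7)/7) = 1/(-37 + (1/7)*(9/2)) = 1/(-37 + 9/14) = 1/(-509/14) = -14/509 ≈ -0.027505)
(14 + g)**2 = (14 - 14/509)**2 = (7112/509)**2 = 50580544/259081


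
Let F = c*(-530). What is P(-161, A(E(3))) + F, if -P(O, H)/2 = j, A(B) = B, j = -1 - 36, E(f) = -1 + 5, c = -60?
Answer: 31874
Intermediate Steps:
E(f) = 4
j = -37
P(O, H) = 74 (P(O, H) = -2*(-37) = 74)
F = 31800 (F = -60*(-530) = 31800)
P(-161, A(E(3))) + F = 74 + 31800 = 31874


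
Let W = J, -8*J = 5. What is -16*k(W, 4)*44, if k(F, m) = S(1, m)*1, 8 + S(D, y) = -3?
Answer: 7744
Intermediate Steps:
J = -5/8 (J = -⅛*5 = -5/8 ≈ -0.62500)
S(D, y) = -11 (S(D, y) = -8 - 3 = -11)
W = -5/8 ≈ -0.62500
k(F, m) = -11 (k(F, m) = -11*1 = -11)
-16*k(W, 4)*44 = -16*(-11)*44 = 176*44 = 7744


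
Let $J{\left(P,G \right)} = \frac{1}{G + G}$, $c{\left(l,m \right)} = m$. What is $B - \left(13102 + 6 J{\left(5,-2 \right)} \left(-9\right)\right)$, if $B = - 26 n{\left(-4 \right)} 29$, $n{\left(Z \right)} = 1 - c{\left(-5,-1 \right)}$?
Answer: $- \frac{29247}{2} \approx -14624.0$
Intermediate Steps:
$J{\left(P,G \right)} = \frac{1}{2 G}$
$n{\left(Z \right)} = 2$ ($n{\left(Z \right)} = 1 - -1 = 1 + 1 = 2$)
$B = -1508$ ($B = \left(-26\right) 2 \cdot 29 = \left(-52\right) 29 = -1508$)
$B - \left(13102 + 6 J{\left(5,-2 \right)} \left(-9\right)\right) = -1508 - \left(13102 + 6 \frac{1}{2 \left(-2\right)} \left(-9\right)\right) = -1508 - \left(13102 + 6 \cdot \frac{1}{2} \left(- \frac{1}{2}\right) \left(-9\right)\right) = -1508 - \left(13102 + 6 \left(- \frac{1}{4}\right) \left(-9\right)\right) = -1508 - \left(13102 - - \frac{27}{2}\right) = -1508 - \frac{26231}{2} = - \frac{29247}{2}$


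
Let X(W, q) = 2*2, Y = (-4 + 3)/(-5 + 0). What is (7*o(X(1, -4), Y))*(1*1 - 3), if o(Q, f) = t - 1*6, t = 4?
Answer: 28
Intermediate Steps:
Y = 1/5 (Y = -1/(-5) = -1*(-1/5) = 1/5 ≈ 0.20000)
X(W, q) = 4
o(Q, f) = -2 (o(Q, f) = 4 - 1*6 = 4 - 6 = -2)
(7*o(X(1, -4), Y))*(1*1 - 3) = (7*(-2))*(1*1 - 3) = -14*(1 - 3) = -14*(-2) = 28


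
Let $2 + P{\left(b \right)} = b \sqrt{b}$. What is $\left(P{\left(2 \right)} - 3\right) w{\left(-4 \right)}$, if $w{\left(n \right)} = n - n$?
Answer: $0$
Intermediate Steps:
$w{\left(n \right)} = 0$
$P{\left(b \right)} = -2 + b^{\frac{3}{2}}$ ($P{\left(b \right)} = -2 + b \sqrt{b} = -2 + b^{\frac{3}{2}}$)
$\left(P{\left(2 \right)} - 3\right) w{\left(-4 \right)} = \left(\left(-2 + 2^{\frac{3}{2}}\right) - 3\right) 0 = \left(\left(-2 + 2 \sqrt{2}\right) - 3\right) 0 = \left(-5 + 2 \sqrt{2}\right) 0 = 0$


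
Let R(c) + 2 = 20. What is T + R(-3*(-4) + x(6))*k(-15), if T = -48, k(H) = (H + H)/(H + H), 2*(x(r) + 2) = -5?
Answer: -30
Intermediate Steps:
x(r) = -9/2 (x(r) = -2 + (½)*(-5) = -2 - 5/2 = -9/2)
k(H) = 1 (k(H) = (2*H)/((2*H)) = (2*H)*(1/(2*H)) = 1)
R(c) = 18 (R(c) = -2 + 20 = 18)
T + R(-3*(-4) + x(6))*k(-15) = -48 + 18*1 = -48 + 18 = -30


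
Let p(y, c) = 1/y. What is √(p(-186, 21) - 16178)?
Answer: I*√559694274/186 ≈ 127.19*I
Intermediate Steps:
√(p(-186, 21) - 16178) = √(1/(-186) - 16178) = √(-1/186 - 16178) = √(-3009109/186) = I*√559694274/186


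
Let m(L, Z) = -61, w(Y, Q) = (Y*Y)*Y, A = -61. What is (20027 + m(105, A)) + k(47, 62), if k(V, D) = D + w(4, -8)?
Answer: 20092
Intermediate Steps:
w(Y, Q) = Y³ (w(Y, Q) = Y²*Y = Y³)
k(V, D) = 64 + D (k(V, D) = D + 4³ = D + 64 = 64 + D)
(20027 + m(105, A)) + k(47, 62) = (20027 - 61) + (64 + 62) = 19966 + 126 = 20092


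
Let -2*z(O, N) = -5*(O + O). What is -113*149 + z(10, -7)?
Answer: -16787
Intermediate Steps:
z(O, N) = 5*O (z(O, N) = -(-5)*(O + O)/2 = -(-5)*2*O/2 = -(-5)*O = 5*O)
-113*149 + z(10, -7) = -113*149 + 5*10 = -16837 + 50 = -16787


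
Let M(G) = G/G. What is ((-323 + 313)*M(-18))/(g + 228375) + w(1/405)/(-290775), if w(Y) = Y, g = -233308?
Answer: 1177633817/580929195375 ≈ 0.0020272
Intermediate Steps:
M(G) = 1
((-323 + 313)*M(-18))/(g + 228375) + w(1/405)/(-290775) = ((-323 + 313)*1)/(-233308 + 228375) + 1/(405*(-290775)) = -10*1/(-4933) + (1/405)*(-1/290775) = -10*(-1/4933) - 1/117763875 = 10/4933 - 1/117763875 = 1177633817/580929195375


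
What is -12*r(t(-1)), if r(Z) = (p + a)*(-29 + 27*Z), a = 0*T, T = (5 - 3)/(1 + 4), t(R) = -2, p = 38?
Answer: 37848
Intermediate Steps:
T = 2/5 ≈ 0.40000
a = 0 (a = 0*(2/5) = 0)
r(Z) = -1102 + 1026*Z (r(Z) = (38 + 0)*(-29 + 27*Z) = 38*(-29 + 27*Z) = -1102 + 1026*Z)
-12*r(t(-1)) = -12*(-1102 + 1026*(-2)) = -12*(-1102 - 2052) = -12*(-3154) = 37848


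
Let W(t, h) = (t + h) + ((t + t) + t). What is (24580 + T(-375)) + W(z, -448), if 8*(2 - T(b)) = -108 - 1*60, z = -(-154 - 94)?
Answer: 25147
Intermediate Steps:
z = 248 (z = -1*(-248) = 248)
W(t, h) = h + 4*t (W(t, h) = (h + t) + (2*t + t) = (h + t) + 3*t = h + 4*t)
T(b) = 23 (T(b) = 2 - (-108 - 1*60)/8 = 2 - (-108 - 60)/8 = 2 - ⅛*(-168) = 2 + 21 = 23)
(24580 + T(-375)) + W(z, -448) = (24580 + 23) + (-448 + 4*248) = 24603 + (-448 + 992) = 24603 + 544 = 25147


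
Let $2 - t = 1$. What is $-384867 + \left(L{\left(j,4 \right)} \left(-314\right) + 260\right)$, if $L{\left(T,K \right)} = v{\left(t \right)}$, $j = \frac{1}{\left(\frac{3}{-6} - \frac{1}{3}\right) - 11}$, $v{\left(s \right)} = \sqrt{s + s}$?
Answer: $-384607 - 314 \sqrt{2} \approx -3.8505 \cdot 10^{5}$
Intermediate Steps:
$t = 1$ ($t = 2 - 1 = 1$)
$v{\left(s \right)} = \sqrt{2} \sqrt{s}$ ($v{\left(s \right)} = \sqrt{2 s} = \sqrt{2} \sqrt{s}$)
$j = - \frac{6}{71}$ ($j = \frac{1}{\left(3 \left(- \frac{1}{6}\right) - \frac{1}{3}\right) - 11} = \frac{1}{\left(- \frac{1}{2} - \frac{1}{3}\right) - 11} = \frac{1}{- \frac{5}{6} - 11} = \frac{1}{- \frac{71}{6}} = - \frac{6}{71} \approx -0.084507$)
$L{\left(T,K \right)} = \sqrt{2}$ ($L{\left(T,K \right)} = \sqrt{2} \sqrt{1} = \sqrt{2} \cdot 1 = \sqrt{2}$)
$-384867 + \left(L{\left(j,4 \right)} \left(-314\right) + 260\right) = -384867 + \left(\sqrt{2} \left(-314\right) + 260\right) = -384867 + \left(- 314 \sqrt{2} + 260\right) = -384867 + \left(260 - 314 \sqrt{2}\right) = -384607 - 314 \sqrt{2}$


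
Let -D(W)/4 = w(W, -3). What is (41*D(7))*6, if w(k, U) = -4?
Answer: 3936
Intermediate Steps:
D(W) = 16 (D(W) = -4*(-4) = 16)
(41*D(7))*6 = (41*16)*6 = 656*6 = 3936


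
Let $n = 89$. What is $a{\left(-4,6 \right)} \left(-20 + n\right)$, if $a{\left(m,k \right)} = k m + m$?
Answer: $-1932$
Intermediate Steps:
$a{\left(m,k \right)} = m + k m$
$a{\left(-4,6 \right)} \left(-20 + n\right) = - 4 \left(1 + 6\right) \left(-20 + 89\right) = \left(-4\right) 7 \cdot 69 = \left(-28\right) 69 = -1932$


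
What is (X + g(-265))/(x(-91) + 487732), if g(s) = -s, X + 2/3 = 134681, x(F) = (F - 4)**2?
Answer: 404836/1490271 ≈ 0.27165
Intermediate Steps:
x(F) = (-4 + F)**2
X = 404041/3 (X = -2/3 + 134681 = 404041/3 ≈ 1.3468e+5)
(X + g(-265))/(x(-91) + 487732) = (404041/3 - 1*(-265))/((-4 - 91)**2 + 487732) = (404041/3 + 265)/((-95)**2 + 487732) = 404836/(3*(9025 + 487732)) = (404836/3)/496757 = (404836/3)*(1/496757) = 404836/1490271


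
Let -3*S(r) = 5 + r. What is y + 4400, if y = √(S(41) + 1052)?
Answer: 4400 + √9330/3 ≈ 4432.2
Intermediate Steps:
S(r) = -5/3 - r/3 (S(r) = -(5 + r)/3 = -5/3 - r/3)
y = √9330/3 (y = √((-5/3 - ⅓*41) + 1052) = √((-5/3 - 41/3) + 1052) = √(-46/3 + 1052) = √(3110/3) = √9330/3 ≈ 32.197)
y + 4400 = √9330/3 + 4400 = 4400 + √9330/3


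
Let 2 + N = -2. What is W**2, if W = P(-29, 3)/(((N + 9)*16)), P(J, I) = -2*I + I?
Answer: 9/6400 ≈ 0.0014063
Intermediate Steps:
N = -4 (N = -2 - 2 = -4)
P(J, I) = -I
W = -3/80 (W = (-1*3)/(((-4 + 9)*16)) = -3/(5*16) = -3/80 ≈ -0.037500)
W**2 = (-3/80)**2 = 9/6400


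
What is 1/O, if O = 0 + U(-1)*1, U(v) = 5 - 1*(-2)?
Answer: 1/7 ≈ 0.14286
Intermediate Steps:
U(v) = 7 (U(v) = 5 + 2 = 7)
O = 7 (O = 0 + 7*1 = 0 + 7 = 7)
1/O = 1/7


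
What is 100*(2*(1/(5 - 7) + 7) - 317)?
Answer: -30400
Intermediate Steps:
100*(2*(1/(5 - 7) + 7) - 317) = 100*(2*(1/(-2) + 7) - 317) = 100*(2*(-½ + 7) - 317) = 100*(2*(13/2) - 317) = 100*(13 - 317) = 100*(-304) = -30400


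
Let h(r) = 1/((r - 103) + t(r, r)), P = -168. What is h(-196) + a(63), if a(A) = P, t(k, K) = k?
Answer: -83161/495 ≈ -168.00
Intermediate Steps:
a(A) = -168
h(r) = 1/(-103 + 2*r) (h(r) = 1/((r - 103) + r) = 1/((-103 + r) + r) = 1/(-103 + 2*r))
h(-196) + a(63) = 1/(-103 + 2*(-196)) - 168 = 1/(-103 - 392) - 168 = 1/(-495) - 168 = -1/495 - 168 = -83161/495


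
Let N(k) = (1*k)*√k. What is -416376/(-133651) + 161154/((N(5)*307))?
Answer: 416376/133651 + 161154*√5/7675 ≈ 50.067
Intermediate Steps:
N(k) = k^(3/2) (N(k) = k*√k = k^(3/2))
-416376/(-133651) + 161154/((N(5)*307)) = -416376/(-133651) + 161154/((5^(3/2)*307)) = -416376*(-1/133651) + 161154/(((5*√5)*307)) = 416376/133651 + 161154/((1535*√5)) = 416376/133651 + 161154*(√5/7675) = 416376/133651 + 161154*√5/7675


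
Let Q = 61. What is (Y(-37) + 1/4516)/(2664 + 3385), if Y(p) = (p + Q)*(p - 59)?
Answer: -10404863/27317284 ≈ -0.38089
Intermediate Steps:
Y(p) = (-59 + p)*(61 + p) (Y(p) = (p + 61)*(p - 59) = (61 + p)*(-59 + p) = (-59 + p)*(61 + p))
(Y(-37) + 1/4516)/(2664 + 3385) = ((-3599 + (-37)² + 2*(-37)) + 1/4516)/(2664 + 3385) = ((-3599 + 1369 - 74) + 1/4516)/6049 = (-2304 + 1/4516)*(1/6049) = -10404863/4516*1/6049 = -10404863/27317284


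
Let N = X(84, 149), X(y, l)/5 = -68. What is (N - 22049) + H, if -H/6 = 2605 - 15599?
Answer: 55575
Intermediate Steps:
X(y, l) = -340 (X(y, l) = 5*(-68) = -340)
N = -340
H = 77964 (H = -6*(2605 - 15599) = -6*(-12994) = 77964)
(N - 22049) + H = (-340 - 22049) + 77964 = -22389 + 77964 = 55575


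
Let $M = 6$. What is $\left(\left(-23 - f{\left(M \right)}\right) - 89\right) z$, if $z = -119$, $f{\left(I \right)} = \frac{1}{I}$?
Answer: $\frac{80087}{6} \approx 13348.0$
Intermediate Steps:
$\left(\left(-23 - f{\left(M \right)}\right) - 89\right) z = \left(\left(-23 - \frac{1}{6}\right) - 89\right) \left(-119\right) = \left(- \frac{139}{6} - 89\right) \left(-119\right) = \left(- \frac{673}{6}\right) \left(-119\right) = \frac{80087}{6}$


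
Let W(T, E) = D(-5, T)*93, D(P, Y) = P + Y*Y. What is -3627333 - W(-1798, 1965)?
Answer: -304277640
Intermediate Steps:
D(P, Y) = P + Y²
W(T, E) = -465 + 93*T² (W(T, E) = (-5 + T²)*93 = -465 + 93*T²)
-3627333 - W(-1798, 1965) = -3627333 - (-465 + 93*(-1798)²) = -3627333 - (-465 + 93*3232804) = -3627333 - (-465 + 300650772) = -3627333 - 1*300650307 = -3627333 - 300650307 = -304277640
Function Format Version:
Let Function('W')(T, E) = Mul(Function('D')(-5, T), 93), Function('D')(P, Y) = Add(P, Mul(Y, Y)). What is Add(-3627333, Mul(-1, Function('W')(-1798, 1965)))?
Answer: -304277640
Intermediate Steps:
Function('D')(P, Y) = Add(P, Pow(Y, 2))
Function('W')(T, E) = Add(-465, Mul(93, Pow(T, 2))) (Function('W')(T, E) = Mul(Add(-5, Pow(T, 2)), 93) = Add(-465, Mul(93, Pow(T, 2))))
Add(-3627333, Mul(-1, Function('W')(-1798, 1965))) = Add(-3627333, Mul(-1, Add(-465, Mul(93, Pow(-1798, 2))))) = Add(-3627333, Mul(-1, Add(-465, Mul(93, 3232804)))) = Add(-3627333, Mul(-1, Add(-465, 300650772))) = Add(-3627333, Mul(-1, 300650307)) = Add(-3627333, -300650307) = -304277640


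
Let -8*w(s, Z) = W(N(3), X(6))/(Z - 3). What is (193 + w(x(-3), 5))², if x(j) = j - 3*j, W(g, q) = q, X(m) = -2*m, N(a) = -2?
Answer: 600625/16 ≈ 37539.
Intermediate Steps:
x(j) = -2*j
w(s, Z) = 3/(2*(-3 + Z)) (w(s, Z) = -(-2*6)/(8*(Z - 3)) = -(-12)/(8*(-3 + Z)) = -(-3)/(2*(-3 + Z)) = 3/(2*(-3 + Z)))
(193 + w(x(-3), 5))² = (193 + 3/(2*(-3 + 5)))² = (193 + (3/2)/2)² = (193 + (3/2)*(½))² = (193 + ¾)² = (775/4)² = 600625/16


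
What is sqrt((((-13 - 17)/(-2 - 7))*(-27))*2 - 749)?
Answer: I*sqrt(929) ≈ 30.479*I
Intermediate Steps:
sqrt((((-13 - 17)/(-2 - 7))*(-27))*2 - 749) = sqrt((-30/(-9)*(-27))*2 - 749) = sqrt((-30*(-1/9)*(-27))*2 - 749) = sqrt(((10/3)*(-27))*2 - 749) = sqrt(-90*2 - 749) = sqrt(-180 - 749) = sqrt(-929) = I*sqrt(929)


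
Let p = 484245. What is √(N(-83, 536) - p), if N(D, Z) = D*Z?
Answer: I*√528733 ≈ 727.14*I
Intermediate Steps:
√(N(-83, 536) - p) = √(-83*536 - 1*484245) = √(-44488 - 484245) = √(-528733) = I*√528733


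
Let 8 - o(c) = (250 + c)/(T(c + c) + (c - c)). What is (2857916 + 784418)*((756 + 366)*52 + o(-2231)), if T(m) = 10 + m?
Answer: 67586401204363/318 ≈ 2.1254e+11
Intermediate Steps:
o(c) = 8 - (250 + c)/(10 + 2*c) (o(c) = 8 - (250 + c)/((10 + (c + c)) + (c - c)) = 8 - (250 + c)/((10 + 2*c) + 0) = 8 - (250 + c)/(10 + 2*c))
(2857916 + 784418)*((756 + 366)*52 + o(-2231)) = (2857916 + 784418)*((756 + 366)*52 + 5*(-34 + 3*(-2231))/(2*(5 - 2231))) = 3642334*(1122*52 + (5/2)*(-34 - 6693)/(-2226)) = 3642334*(58344 + (5/2)*(-1/2226)*(-6727)) = 3642334*(58344 + 4805/636) = 3642334*(37111589/636) = 67586401204363/318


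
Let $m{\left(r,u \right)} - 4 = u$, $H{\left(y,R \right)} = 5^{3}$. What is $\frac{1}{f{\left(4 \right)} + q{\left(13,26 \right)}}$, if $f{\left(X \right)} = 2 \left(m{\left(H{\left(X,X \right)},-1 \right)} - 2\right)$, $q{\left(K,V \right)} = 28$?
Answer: $\frac{1}{30} \approx 0.033333$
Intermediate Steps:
$H{\left(y,R \right)} = 125$
$m{\left(r,u \right)} = 4 + u$
$f{\left(X \right)} = 2$ ($f{\left(X \right)} = 2 \left(\left(4 - 1\right) - 2\right) = 2 \left(3 - 2\right) = 2 \cdot 1 = 2$)
$\frac{1}{f{\left(4 \right)} + q{\left(13,26 \right)}} = \frac{1}{2 + 28} = \frac{1}{30}$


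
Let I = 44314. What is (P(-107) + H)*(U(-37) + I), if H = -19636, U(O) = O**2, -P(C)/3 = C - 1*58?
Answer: -874418303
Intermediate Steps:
P(C) = 174 - 3*C (P(C) = -3*(C - 1*58) = -3*(C - 58) = -3*(-58 + C) = 174 - 3*C)
(P(-107) + H)*(U(-37) + I) = ((174 - 3*(-107)) - 19636)*((-37)**2 + 44314) = ((174 + 321) - 19636)*(1369 + 44314) = (495 - 19636)*45683 = -19141*45683 = -874418303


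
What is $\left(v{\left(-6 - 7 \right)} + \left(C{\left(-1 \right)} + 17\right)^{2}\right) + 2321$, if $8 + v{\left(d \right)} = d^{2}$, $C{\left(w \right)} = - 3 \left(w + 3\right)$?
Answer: $2603$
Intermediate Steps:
$C{\left(w \right)} = -9 - 3 w$ ($C{\left(w \right)} = - 3 \left(3 + w\right) = -9 - 3 w$)
$v{\left(d \right)} = -8 + d^{2}$
$\left(v{\left(-6 - 7 \right)} + \left(C{\left(-1 \right)} + 17\right)^{2}\right) + 2321 = \left(\left(-8 + \left(-6 - 7\right)^{2}\right) + \left(\left(-9 - -3\right) + 17\right)^{2}\right) + 2321 = \left(\left(-8 + \left(-13\right)^{2}\right) + \left(\left(-9 + 3\right) + 17\right)^{2}\right) + 2321 = \left(\left(-8 + 169\right) + \left(-6 + 17\right)^{2}\right) + 2321 = \left(161 + 11^{2}\right) + 2321 = \left(161 + 121\right) + 2321 = 282 + 2321 = 2603$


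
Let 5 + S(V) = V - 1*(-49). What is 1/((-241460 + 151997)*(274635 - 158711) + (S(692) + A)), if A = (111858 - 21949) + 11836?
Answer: -1/10370806331 ≈ -9.6425e-11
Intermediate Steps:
S(V) = 44 + V (S(V) = -5 + (V - 1*(-49)) = -5 + (V + 49) = -5 + (49 + V) = 44 + V)
A = 101745 (A = 89909 + 11836 = 101745)
1/((-241460 + 151997)*(274635 - 158711) + (S(692) + A)) = 1/((-241460 + 151997)*(274635 - 158711) + ((44 + 692) + 101745)) = 1/(-89463*115924 + (736 + 101745)) = 1/(-10370908812 + 102481) = 1/(-10370806331) = -1/10370806331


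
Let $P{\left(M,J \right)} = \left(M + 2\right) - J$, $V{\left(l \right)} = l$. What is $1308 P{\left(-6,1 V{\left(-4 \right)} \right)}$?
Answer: $0$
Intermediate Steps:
$P{\left(M,J \right)} = 2 + M - J$ ($P{\left(M,J \right)} = \left(2 + M\right) - J = 2 + M - J$)
$1308 P{\left(-6,1 V{\left(-4 \right)} \right)} = 1308 \left(2 - 6 - 1 \left(-4\right)\right) = 1308 \left(2 - 6 - -4\right) = 1308 \left(2 - 6 + 4\right) = 1308 \cdot 0 = 0$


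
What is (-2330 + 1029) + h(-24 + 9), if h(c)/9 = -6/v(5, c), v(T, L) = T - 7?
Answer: -1274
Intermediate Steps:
v(T, L) = -7 + T
h(c) = 27 (h(c) = 9*(-6/(-7 + 5)) = 9*(-6/(-2)) = 9*(-6*(-½)) = 9*3 = 27)
(-2330 + 1029) + h(-24 + 9) = (-2330 + 1029) + 27 = -1301 + 27 = -1274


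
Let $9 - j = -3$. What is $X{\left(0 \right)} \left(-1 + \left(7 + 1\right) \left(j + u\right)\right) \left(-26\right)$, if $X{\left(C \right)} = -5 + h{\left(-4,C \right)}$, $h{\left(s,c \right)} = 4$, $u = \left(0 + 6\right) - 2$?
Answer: $3302$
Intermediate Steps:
$j = 12$ ($j = 9 - -3 = 9 + 3 = 12$)
$u = 4$ ($u = 6 - 2 = 4$)
$X{\left(C \right)} = -1$ ($X{\left(C \right)} = -5 + 4 = -1$)
$X{\left(0 \right)} \left(-1 + \left(7 + 1\right) \left(j + u\right)\right) \left(-26\right) = - \left(-1 + \left(7 + 1\right) \left(12 + 4\right)\right) \left(-26\right) = - \left(-1 + 8 \cdot 16\right) \left(-26\right) = - \left(-1 + 128\right) \left(-26\right) = - 127 \left(-26\right) = \left(-1\right) \left(-3302\right) = 3302$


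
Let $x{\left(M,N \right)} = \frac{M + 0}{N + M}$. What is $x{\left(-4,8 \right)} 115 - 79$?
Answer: $-194$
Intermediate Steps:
$x{\left(M,N \right)} = \frac{M}{M + N}$
$x{\left(-4,8 \right)} 115 - 79 = - \frac{4}{-4 + 8} \cdot 115 - 79 = - \frac{4}{4} \cdot 115 - 79 = \left(-4\right) \frac{1}{4} \cdot 115 - 79 = \left(-1\right) 115 - 79 = -115 - 79 = -194$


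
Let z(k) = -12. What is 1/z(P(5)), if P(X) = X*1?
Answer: -1/12 ≈ -0.083333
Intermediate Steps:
P(X) = X
1/z(P(5)) = 1/(-12) = -1/12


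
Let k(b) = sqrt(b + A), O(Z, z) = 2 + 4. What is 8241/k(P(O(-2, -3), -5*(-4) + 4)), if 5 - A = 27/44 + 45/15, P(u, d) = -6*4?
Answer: -16482*I*sqrt(10945)/995 ≈ -1733.0*I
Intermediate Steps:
O(Z, z) = 6
P(u, d) = -24
A = 61/44 (A = 5 - (27/44 + 45/15) = 5 - (27*(1/44) + 45*(1/15)) = 5 - (27/44 + 3) = 5 - 1*159/44 = 5 - 159/44 = 61/44 ≈ 1.3864)
k(b) = sqrt(61/44 + b) (k(b) = sqrt(b + 61/44) = sqrt(61/44 + b))
8241/k(P(O(-2, -3), -5*(-4) + 4)) = 8241/((sqrt(671 + 484*(-24))/22)) = 8241/((sqrt(671 - 11616)/22)) = 8241/((sqrt(-10945)/22)) = 8241/(((I*sqrt(10945))/22)) = 8241/((I*sqrt(10945)/22)) = 8241*(-2*I*sqrt(10945)/995) = -16482*I*sqrt(10945)/995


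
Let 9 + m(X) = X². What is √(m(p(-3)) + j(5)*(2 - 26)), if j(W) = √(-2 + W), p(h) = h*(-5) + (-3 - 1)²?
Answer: 2*√(238 - 6*√3) ≈ 30.173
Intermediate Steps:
p(h) = 16 - 5*h (p(h) = -5*h + (-4)² = -5*h + 16 = 16 - 5*h)
m(X) = -9 + X²
√(m(p(-3)) + j(5)*(2 - 26)) = √((-9 + (16 - 5*(-3))²) + √(-2 + 5)*(2 - 26)) = √((-9 + (16 + 15)²) + √3*(-24)) = √((-9 + 31²) - 24*√3) = √((-9 + 961) - 24*√3) = √(952 - 24*√3)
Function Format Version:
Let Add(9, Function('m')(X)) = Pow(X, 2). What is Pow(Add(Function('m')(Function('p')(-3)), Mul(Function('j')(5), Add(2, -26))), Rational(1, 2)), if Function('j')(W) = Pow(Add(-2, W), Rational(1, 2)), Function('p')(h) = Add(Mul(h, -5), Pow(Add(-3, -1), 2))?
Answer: Mul(2, Pow(Add(238, Mul(-6, Pow(3, Rational(1, 2)))), Rational(1, 2))) ≈ 30.173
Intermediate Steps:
Function('p')(h) = Add(16, Mul(-5, h)) (Function('p')(h) = Add(Mul(-5, h), Pow(-4, 2)) = Add(Mul(-5, h), 16) = Add(16, Mul(-5, h)))
Function('m')(X) = Add(-9, Pow(X, 2))
Pow(Add(Function('m')(Function('p')(-3)), Mul(Function('j')(5), Add(2, -26))), Rational(1, 2)) = Pow(Add(Add(-9, Pow(Add(16, Mul(-5, -3)), 2)), Mul(Pow(Add(-2, 5), Rational(1, 2)), Add(2, -26))), Rational(1, 2)) = Pow(Add(Add(-9, Pow(Add(16, 15), 2)), Mul(Pow(3, Rational(1, 2)), -24)), Rational(1, 2)) = Pow(Add(Add(-9, Pow(31, 2)), Mul(-24, Pow(3, Rational(1, 2)))), Rational(1, 2)) = Pow(Add(Add(-9, 961), Mul(-24, Pow(3, Rational(1, 2)))), Rational(1, 2)) = Pow(Add(952, Mul(-24, Pow(3, Rational(1, 2)))), Rational(1, 2))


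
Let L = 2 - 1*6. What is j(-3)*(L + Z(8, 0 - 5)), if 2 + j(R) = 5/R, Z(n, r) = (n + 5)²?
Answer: -605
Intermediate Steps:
Z(n, r) = (5 + n)²
j(R) = -2 + 5/R
L = -4 (L = 2 - 6 = -4)
j(-3)*(L + Z(8, 0 - 5)) = (-2 + 5/(-3))*(-4 + (5 + 8)²) = (-2 + 5*(-⅓))*(-4 + 13²) = (-2 - 5/3)*(-4 + 169) = -11/3*165 = -605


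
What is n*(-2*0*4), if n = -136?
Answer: 0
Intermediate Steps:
n*(-2*0*4) = -136*(-2*0)*4 = -0*4 = -136*0 = 0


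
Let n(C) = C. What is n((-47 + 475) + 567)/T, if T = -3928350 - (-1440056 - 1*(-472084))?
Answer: -995/2960378 ≈ -0.00033611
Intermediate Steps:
T = -2960378 (T = -3928350 - (-1440056 + 472084) = -3928350 - 1*(-967972) = -3928350 + 967972 = -2960378)
n((-47 + 475) + 567)/T = ((-47 + 475) + 567)/(-2960378) = (428 + 567)*(-1/2960378) = 995*(-1/2960378) = -995/2960378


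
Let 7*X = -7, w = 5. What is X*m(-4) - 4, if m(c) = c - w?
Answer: 5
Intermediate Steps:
X = -1 (X = (1/7)*(-7) = -1)
m(c) = -5 + c (m(c) = c - 1*5 = c - 5 = -5 + c)
X*m(-4) - 4 = -(-5 - 4) - 4 = -1*(-9) - 4 = 9 - 4 = 5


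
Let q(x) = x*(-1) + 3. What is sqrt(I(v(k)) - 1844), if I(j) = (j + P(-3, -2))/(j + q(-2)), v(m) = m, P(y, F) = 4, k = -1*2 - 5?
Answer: I*sqrt(7370)/2 ≈ 42.924*I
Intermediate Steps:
k = -7 (k = -2 - 5 = -7)
q(x) = 3 - x (q(x) = -x + 3 = 3 - x)
I(j) = (4 + j)/(5 + j) (I(j) = (j + 4)/(j + (3 - 1*(-2))) = (4 + j)/(j + (3 + 2)) = (4 + j)/(j + 5) = (4 + j)/(5 + j))
sqrt(I(v(k)) - 1844) = sqrt((4 - 7)/(5 - 7) - 1844) = sqrt(-3/(-2) - 1844) = sqrt(-1/2*(-3) - 1844) = sqrt(3/2 - 1844) = sqrt(-3685/2) = I*sqrt(7370)/2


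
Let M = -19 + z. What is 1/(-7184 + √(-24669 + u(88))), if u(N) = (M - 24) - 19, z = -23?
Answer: -3592/25817305 - I*√24754/51634610 ≈ -0.00013913 - 3.0471e-6*I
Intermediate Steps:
M = -42 (M = -19 - 23 = -42)
u(N) = -85 (u(N) = (-42 - 24) - 19 = -66 - 19 = -85)
1/(-7184 + √(-24669 + u(88))) = 1/(-7184 + √(-24669 - 85)) = 1/(-7184 + √(-24754)) = 1/(-7184 + I*√24754)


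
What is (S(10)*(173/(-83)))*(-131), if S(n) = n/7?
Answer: 226630/581 ≈ 390.07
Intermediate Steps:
S(n) = n/7 (S(n) = n*(1/7) = n/7)
(S(10)*(173/(-83)))*(-131) = (((1/7)*10)*(173/(-83)))*(-131) = (10*(173*(-1/83))/7)*(-131) = ((10/7)*(-173/83))*(-131) = -1730/581*(-131) = 226630/581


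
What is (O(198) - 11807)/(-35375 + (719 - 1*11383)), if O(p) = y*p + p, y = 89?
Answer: -859/6577 ≈ -0.13061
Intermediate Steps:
O(p) = 90*p (O(p) = 89*p + p = 90*p)
(O(198) - 11807)/(-35375 + (719 - 1*11383)) = (90*198 - 11807)/(-35375 + (719 - 1*11383)) = (17820 - 11807)/(-35375 + (719 - 11383)) = 6013/(-35375 - 10664) = 6013/(-46039) = 6013*(-1/46039) = -859/6577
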